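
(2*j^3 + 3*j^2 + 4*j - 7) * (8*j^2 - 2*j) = 16*j^5 + 20*j^4 + 26*j^3 - 64*j^2 + 14*j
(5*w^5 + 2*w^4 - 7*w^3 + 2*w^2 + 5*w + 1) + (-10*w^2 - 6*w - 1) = 5*w^5 + 2*w^4 - 7*w^3 - 8*w^2 - w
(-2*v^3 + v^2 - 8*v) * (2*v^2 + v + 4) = -4*v^5 - 23*v^3 - 4*v^2 - 32*v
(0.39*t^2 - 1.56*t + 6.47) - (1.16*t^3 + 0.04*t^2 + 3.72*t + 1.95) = -1.16*t^3 + 0.35*t^2 - 5.28*t + 4.52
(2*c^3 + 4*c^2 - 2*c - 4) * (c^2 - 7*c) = 2*c^5 - 10*c^4 - 30*c^3 + 10*c^2 + 28*c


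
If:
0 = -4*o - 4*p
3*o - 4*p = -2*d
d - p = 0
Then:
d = 0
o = 0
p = 0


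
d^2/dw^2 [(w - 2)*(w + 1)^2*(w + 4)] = 12*w^2 + 24*w - 6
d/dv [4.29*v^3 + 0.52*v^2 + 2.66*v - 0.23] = 12.87*v^2 + 1.04*v + 2.66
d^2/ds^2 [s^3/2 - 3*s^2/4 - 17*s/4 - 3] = 3*s - 3/2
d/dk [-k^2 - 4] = -2*k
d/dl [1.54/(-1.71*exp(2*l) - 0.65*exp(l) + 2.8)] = (5.2668*exp(l) + 1.001)*exp(l)/(1.71*exp(2*l) + 0.65*exp(l) - 2.8)^2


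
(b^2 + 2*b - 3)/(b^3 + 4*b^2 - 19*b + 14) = (b + 3)/(b^2 + 5*b - 14)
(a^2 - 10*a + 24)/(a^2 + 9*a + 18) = (a^2 - 10*a + 24)/(a^2 + 9*a + 18)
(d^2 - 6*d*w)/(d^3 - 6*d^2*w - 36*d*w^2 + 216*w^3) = d/(d^2 - 36*w^2)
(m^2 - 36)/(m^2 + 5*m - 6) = (m - 6)/(m - 1)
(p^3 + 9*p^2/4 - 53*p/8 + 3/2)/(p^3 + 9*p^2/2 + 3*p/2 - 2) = (8*p^2 - 14*p + 3)/(4*(2*p^2 + p - 1))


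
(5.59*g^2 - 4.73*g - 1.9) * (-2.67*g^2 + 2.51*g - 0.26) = -14.9253*g^4 + 26.66*g^3 - 8.2527*g^2 - 3.5392*g + 0.494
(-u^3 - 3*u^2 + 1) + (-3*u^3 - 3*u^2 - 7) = -4*u^3 - 6*u^2 - 6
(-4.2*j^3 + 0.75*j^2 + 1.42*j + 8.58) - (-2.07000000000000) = -4.2*j^3 + 0.75*j^2 + 1.42*j + 10.65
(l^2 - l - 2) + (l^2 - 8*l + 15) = 2*l^2 - 9*l + 13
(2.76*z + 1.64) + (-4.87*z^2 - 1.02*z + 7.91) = -4.87*z^2 + 1.74*z + 9.55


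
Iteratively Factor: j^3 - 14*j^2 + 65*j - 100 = (j - 4)*(j^2 - 10*j + 25) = (j - 5)*(j - 4)*(j - 5)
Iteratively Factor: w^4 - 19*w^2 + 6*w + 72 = (w - 3)*(w^3 + 3*w^2 - 10*w - 24) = (w - 3)^2*(w^2 + 6*w + 8) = (w - 3)^2*(w + 2)*(w + 4)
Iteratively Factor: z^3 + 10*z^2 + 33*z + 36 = (z + 3)*(z^2 + 7*z + 12) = (z + 3)*(z + 4)*(z + 3)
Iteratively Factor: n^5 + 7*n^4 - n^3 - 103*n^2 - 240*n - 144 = (n + 1)*(n^4 + 6*n^3 - 7*n^2 - 96*n - 144) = (n - 4)*(n + 1)*(n^3 + 10*n^2 + 33*n + 36) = (n - 4)*(n + 1)*(n + 3)*(n^2 + 7*n + 12) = (n - 4)*(n + 1)*(n + 3)*(n + 4)*(n + 3)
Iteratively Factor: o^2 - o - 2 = (o + 1)*(o - 2)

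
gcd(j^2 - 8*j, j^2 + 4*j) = j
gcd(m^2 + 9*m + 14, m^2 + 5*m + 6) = m + 2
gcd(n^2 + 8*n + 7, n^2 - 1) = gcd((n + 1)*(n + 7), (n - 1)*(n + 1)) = n + 1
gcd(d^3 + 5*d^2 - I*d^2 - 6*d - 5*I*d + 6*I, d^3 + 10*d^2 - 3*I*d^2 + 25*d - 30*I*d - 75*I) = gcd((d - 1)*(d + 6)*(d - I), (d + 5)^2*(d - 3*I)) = 1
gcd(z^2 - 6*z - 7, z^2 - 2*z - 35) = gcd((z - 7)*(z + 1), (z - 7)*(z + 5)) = z - 7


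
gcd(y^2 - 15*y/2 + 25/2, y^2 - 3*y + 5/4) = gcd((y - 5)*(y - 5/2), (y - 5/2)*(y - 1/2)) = y - 5/2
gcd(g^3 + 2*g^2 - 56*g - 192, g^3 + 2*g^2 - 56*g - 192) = g^3 + 2*g^2 - 56*g - 192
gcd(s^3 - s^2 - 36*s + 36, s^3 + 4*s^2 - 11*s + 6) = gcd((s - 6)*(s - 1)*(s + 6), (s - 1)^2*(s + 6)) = s^2 + 5*s - 6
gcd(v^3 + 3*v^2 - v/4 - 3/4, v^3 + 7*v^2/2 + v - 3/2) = v^2 + 5*v/2 - 3/2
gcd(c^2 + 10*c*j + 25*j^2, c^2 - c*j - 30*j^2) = c + 5*j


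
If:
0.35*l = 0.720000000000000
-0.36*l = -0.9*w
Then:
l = 2.06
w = 0.82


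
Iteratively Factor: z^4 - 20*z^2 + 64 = (z + 2)*(z^3 - 2*z^2 - 16*z + 32) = (z - 2)*(z + 2)*(z^2 - 16) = (z - 4)*(z - 2)*(z + 2)*(z + 4)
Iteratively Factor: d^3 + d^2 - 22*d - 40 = (d - 5)*(d^2 + 6*d + 8) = (d - 5)*(d + 2)*(d + 4)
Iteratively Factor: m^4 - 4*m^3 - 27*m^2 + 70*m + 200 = (m - 5)*(m^3 + m^2 - 22*m - 40) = (m - 5)*(m + 4)*(m^2 - 3*m - 10) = (m - 5)^2*(m + 4)*(m + 2)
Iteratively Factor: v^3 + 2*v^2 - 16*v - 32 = (v + 4)*(v^2 - 2*v - 8) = (v - 4)*(v + 4)*(v + 2)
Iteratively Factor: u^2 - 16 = (u + 4)*(u - 4)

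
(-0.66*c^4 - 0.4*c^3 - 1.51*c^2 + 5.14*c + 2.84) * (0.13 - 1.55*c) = 1.023*c^5 + 0.5342*c^4 + 2.2885*c^3 - 8.1633*c^2 - 3.7338*c + 0.3692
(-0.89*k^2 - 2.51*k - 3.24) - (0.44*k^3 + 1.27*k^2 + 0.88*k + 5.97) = -0.44*k^3 - 2.16*k^2 - 3.39*k - 9.21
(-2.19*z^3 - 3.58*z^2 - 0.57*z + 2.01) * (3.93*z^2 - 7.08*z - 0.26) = -8.6067*z^5 + 1.4358*z^4 + 23.6757*z^3 + 12.8657*z^2 - 14.0826*z - 0.5226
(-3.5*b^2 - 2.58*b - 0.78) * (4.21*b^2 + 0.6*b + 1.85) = -14.735*b^4 - 12.9618*b^3 - 11.3068*b^2 - 5.241*b - 1.443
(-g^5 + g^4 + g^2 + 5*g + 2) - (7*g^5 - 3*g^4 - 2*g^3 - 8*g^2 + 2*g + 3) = -8*g^5 + 4*g^4 + 2*g^3 + 9*g^2 + 3*g - 1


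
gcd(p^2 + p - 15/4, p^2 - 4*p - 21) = 1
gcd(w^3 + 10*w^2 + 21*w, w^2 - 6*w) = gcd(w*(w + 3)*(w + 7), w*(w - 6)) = w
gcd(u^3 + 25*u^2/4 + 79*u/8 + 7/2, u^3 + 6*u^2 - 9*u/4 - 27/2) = 1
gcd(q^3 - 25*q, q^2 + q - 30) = q - 5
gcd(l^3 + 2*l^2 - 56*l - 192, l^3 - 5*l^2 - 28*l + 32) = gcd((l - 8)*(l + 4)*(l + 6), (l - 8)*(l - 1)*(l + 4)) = l^2 - 4*l - 32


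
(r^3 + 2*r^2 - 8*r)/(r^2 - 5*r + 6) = r*(r + 4)/(r - 3)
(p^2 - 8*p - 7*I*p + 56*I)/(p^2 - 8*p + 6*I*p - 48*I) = (p - 7*I)/(p + 6*I)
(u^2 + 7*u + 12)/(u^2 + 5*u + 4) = (u + 3)/(u + 1)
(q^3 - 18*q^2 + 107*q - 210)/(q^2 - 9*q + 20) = (q^2 - 13*q + 42)/(q - 4)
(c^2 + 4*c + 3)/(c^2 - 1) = (c + 3)/(c - 1)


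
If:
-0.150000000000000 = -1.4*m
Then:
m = 0.11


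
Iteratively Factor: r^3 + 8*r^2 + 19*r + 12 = (r + 4)*(r^2 + 4*r + 3) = (r + 3)*(r + 4)*(r + 1)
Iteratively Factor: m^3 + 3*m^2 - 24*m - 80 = (m + 4)*(m^2 - m - 20) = (m + 4)^2*(m - 5)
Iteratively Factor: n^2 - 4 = (n - 2)*(n + 2)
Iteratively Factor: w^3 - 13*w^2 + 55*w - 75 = (w - 5)*(w^2 - 8*w + 15) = (w - 5)*(w - 3)*(w - 5)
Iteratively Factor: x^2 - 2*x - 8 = (x - 4)*(x + 2)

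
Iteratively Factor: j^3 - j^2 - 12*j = (j - 4)*(j^2 + 3*j) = (j - 4)*(j + 3)*(j)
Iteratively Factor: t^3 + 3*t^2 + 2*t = (t + 1)*(t^2 + 2*t) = t*(t + 1)*(t + 2)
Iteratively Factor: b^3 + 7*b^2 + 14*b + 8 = (b + 4)*(b^2 + 3*b + 2) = (b + 2)*(b + 4)*(b + 1)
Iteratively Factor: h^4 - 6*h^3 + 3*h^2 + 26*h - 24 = (h - 1)*(h^3 - 5*h^2 - 2*h + 24) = (h - 1)*(h + 2)*(h^2 - 7*h + 12) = (h - 4)*(h - 1)*(h + 2)*(h - 3)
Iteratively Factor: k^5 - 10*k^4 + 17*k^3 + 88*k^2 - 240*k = (k)*(k^4 - 10*k^3 + 17*k^2 + 88*k - 240) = k*(k + 3)*(k^3 - 13*k^2 + 56*k - 80) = k*(k - 4)*(k + 3)*(k^2 - 9*k + 20) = k*(k - 4)^2*(k + 3)*(k - 5)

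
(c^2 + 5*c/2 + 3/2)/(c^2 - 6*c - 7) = (c + 3/2)/(c - 7)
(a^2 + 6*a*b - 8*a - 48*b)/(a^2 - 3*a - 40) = (a + 6*b)/(a + 5)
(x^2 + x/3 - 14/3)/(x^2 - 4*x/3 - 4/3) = (3*x + 7)/(3*x + 2)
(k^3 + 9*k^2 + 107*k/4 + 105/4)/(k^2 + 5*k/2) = k + 13/2 + 21/(2*k)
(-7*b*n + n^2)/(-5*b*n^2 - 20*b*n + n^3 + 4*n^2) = (7*b - n)/(5*b*n + 20*b - n^2 - 4*n)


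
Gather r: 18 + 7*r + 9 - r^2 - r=-r^2 + 6*r + 27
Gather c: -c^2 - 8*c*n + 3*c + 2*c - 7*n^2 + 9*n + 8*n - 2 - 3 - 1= -c^2 + c*(5 - 8*n) - 7*n^2 + 17*n - 6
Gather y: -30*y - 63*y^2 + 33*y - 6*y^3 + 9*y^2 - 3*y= -6*y^3 - 54*y^2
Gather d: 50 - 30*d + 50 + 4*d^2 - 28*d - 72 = 4*d^2 - 58*d + 28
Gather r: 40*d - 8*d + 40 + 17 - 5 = 32*d + 52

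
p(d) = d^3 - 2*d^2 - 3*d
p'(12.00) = 381.00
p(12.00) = 1404.00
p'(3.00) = 12.00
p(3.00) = 0.00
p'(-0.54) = 0.03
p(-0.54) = 0.88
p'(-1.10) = 5.03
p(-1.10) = -0.45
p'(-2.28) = 21.72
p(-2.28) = -15.41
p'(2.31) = 3.77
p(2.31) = -5.28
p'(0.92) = -4.14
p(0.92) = -3.67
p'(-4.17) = 65.85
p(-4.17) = -94.78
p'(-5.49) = 109.38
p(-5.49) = -209.28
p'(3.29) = 16.31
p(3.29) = 4.09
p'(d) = 3*d^2 - 4*d - 3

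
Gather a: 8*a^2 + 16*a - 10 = 8*a^2 + 16*a - 10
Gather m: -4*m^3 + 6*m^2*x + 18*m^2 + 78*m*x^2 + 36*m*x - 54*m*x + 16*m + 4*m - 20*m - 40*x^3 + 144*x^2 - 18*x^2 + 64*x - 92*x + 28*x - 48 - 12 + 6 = -4*m^3 + m^2*(6*x + 18) + m*(78*x^2 - 18*x) - 40*x^3 + 126*x^2 - 54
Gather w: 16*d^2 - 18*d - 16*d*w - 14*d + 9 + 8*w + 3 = 16*d^2 - 32*d + w*(8 - 16*d) + 12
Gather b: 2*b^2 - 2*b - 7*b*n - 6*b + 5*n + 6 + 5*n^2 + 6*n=2*b^2 + b*(-7*n - 8) + 5*n^2 + 11*n + 6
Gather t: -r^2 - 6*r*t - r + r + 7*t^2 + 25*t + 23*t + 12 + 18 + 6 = -r^2 + 7*t^2 + t*(48 - 6*r) + 36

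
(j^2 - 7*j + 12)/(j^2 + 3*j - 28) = (j - 3)/(j + 7)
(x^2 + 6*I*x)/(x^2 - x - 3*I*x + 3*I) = x*(x + 6*I)/(x^2 - x - 3*I*x + 3*I)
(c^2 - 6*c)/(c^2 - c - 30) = c/(c + 5)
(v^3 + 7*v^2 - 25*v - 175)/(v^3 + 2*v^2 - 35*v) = (v + 5)/v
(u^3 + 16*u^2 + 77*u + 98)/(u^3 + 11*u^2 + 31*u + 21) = (u^2 + 9*u + 14)/(u^2 + 4*u + 3)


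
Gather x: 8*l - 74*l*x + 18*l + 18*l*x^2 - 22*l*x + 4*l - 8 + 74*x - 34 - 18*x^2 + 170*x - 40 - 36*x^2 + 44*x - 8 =30*l + x^2*(18*l - 54) + x*(288 - 96*l) - 90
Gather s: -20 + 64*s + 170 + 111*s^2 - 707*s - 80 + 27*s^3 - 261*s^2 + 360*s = 27*s^3 - 150*s^2 - 283*s + 70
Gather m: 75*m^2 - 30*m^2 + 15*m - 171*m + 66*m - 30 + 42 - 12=45*m^2 - 90*m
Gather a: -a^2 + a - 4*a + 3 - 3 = -a^2 - 3*a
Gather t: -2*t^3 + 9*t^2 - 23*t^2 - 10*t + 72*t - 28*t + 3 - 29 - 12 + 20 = -2*t^3 - 14*t^2 + 34*t - 18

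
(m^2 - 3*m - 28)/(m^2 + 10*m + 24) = (m - 7)/(m + 6)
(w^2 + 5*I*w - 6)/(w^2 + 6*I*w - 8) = (w + 3*I)/(w + 4*I)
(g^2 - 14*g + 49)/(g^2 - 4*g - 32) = (-g^2 + 14*g - 49)/(-g^2 + 4*g + 32)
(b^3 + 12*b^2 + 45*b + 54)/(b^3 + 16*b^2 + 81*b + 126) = (b + 3)/(b + 7)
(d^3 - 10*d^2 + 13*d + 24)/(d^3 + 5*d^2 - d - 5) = (d^2 - 11*d + 24)/(d^2 + 4*d - 5)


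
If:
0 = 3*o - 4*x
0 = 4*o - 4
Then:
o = 1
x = 3/4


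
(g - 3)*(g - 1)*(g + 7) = g^3 + 3*g^2 - 25*g + 21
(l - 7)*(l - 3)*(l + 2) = l^3 - 8*l^2 + l + 42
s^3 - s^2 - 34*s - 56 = (s - 7)*(s + 2)*(s + 4)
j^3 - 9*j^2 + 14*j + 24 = (j - 6)*(j - 4)*(j + 1)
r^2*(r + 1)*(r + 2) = r^4 + 3*r^3 + 2*r^2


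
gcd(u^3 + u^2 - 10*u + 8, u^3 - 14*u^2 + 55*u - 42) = u - 1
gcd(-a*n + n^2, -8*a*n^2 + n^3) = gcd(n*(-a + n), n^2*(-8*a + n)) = n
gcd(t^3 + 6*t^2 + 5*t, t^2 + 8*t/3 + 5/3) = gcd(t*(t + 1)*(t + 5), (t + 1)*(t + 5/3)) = t + 1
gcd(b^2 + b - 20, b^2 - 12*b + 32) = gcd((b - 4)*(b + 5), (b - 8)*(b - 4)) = b - 4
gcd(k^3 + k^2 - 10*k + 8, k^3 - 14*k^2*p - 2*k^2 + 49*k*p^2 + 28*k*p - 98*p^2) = k - 2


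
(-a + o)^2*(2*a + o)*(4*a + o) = 8*a^4 - 10*a^3*o - 3*a^2*o^2 + 4*a*o^3 + o^4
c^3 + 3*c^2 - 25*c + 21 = (c - 3)*(c - 1)*(c + 7)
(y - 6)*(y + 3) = y^2 - 3*y - 18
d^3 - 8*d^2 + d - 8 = (d - 8)*(d - I)*(d + I)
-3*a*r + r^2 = r*(-3*a + r)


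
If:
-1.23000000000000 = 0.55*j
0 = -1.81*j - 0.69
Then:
No Solution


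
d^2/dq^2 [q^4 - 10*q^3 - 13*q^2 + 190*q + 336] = 12*q^2 - 60*q - 26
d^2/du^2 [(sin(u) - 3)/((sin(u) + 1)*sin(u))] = (-sin(u) + 14 - 3/sin(u) - 12/sin(u)^2 - 6/sin(u)^3)/(sin(u) + 1)^2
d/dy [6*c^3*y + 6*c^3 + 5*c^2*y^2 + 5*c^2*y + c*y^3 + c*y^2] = c*(6*c^2 + 10*c*y + 5*c + 3*y^2 + 2*y)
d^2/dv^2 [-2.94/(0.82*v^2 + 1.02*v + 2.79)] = (3.953712*v^2 + 4.918032*v - 2.94*(1.64*v + 1.02)*(3.28*v + 2.04) + 13.452264)/(0.82*v^2 + 1.02*v + 2.79)^3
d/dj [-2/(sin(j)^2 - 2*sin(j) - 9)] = 4*(sin(j) - 1)*cos(j)/(2*sin(j) + cos(j)^2 + 8)^2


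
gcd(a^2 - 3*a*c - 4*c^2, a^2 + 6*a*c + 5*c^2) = a + c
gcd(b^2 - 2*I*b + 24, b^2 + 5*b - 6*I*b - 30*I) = b - 6*I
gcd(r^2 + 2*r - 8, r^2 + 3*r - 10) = r - 2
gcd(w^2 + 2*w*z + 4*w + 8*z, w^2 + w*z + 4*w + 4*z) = w + 4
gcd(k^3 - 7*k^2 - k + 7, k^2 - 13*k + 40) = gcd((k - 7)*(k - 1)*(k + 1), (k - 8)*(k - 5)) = 1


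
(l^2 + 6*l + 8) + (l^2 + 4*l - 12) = 2*l^2 + 10*l - 4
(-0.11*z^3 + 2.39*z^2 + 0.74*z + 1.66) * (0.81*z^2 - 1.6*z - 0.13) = -0.0891*z^5 + 2.1119*z^4 - 3.2103*z^3 - 0.1501*z^2 - 2.7522*z - 0.2158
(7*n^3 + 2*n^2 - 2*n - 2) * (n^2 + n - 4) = 7*n^5 + 9*n^4 - 28*n^3 - 12*n^2 + 6*n + 8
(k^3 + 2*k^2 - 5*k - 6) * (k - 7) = k^4 - 5*k^3 - 19*k^2 + 29*k + 42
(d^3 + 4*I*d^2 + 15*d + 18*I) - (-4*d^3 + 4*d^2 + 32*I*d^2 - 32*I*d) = 5*d^3 - 4*d^2 - 28*I*d^2 + 15*d + 32*I*d + 18*I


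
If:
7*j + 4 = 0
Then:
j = -4/7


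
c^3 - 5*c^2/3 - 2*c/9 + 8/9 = (c - 4/3)*(c - 1)*(c + 2/3)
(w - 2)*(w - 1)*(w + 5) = w^3 + 2*w^2 - 13*w + 10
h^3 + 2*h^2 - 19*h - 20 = (h - 4)*(h + 1)*(h + 5)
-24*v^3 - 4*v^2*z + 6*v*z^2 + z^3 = (-2*v + z)*(2*v + z)*(6*v + z)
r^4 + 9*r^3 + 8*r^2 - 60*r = r*(r - 2)*(r + 5)*(r + 6)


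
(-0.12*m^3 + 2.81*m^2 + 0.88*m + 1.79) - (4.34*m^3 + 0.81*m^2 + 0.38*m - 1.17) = -4.46*m^3 + 2.0*m^2 + 0.5*m + 2.96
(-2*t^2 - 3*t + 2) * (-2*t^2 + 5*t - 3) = 4*t^4 - 4*t^3 - 13*t^2 + 19*t - 6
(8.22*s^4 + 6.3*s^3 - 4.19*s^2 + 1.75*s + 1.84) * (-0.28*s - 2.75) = -2.3016*s^5 - 24.369*s^4 - 16.1518*s^3 + 11.0325*s^2 - 5.3277*s - 5.06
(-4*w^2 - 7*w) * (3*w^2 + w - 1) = -12*w^4 - 25*w^3 - 3*w^2 + 7*w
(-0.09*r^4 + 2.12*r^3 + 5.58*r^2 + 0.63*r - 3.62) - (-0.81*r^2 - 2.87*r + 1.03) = -0.09*r^4 + 2.12*r^3 + 6.39*r^2 + 3.5*r - 4.65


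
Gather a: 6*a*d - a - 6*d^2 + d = a*(6*d - 1) - 6*d^2 + d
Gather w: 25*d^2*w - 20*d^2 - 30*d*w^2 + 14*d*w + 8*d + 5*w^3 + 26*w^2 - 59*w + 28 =-20*d^2 + 8*d + 5*w^3 + w^2*(26 - 30*d) + w*(25*d^2 + 14*d - 59) + 28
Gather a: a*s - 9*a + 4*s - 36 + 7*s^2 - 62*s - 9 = a*(s - 9) + 7*s^2 - 58*s - 45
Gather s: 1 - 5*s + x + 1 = -5*s + x + 2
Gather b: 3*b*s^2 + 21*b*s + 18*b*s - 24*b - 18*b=b*(3*s^2 + 39*s - 42)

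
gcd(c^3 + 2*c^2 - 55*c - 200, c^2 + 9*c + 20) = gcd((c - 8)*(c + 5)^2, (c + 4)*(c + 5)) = c + 5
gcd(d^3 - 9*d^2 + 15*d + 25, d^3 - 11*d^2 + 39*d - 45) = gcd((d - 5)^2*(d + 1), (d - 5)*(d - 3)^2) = d - 5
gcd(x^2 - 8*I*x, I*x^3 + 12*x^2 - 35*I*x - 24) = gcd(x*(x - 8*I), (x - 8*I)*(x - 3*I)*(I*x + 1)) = x - 8*I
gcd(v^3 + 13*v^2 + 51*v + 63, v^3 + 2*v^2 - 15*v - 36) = v^2 + 6*v + 9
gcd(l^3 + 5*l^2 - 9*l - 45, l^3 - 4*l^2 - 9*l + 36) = l^2 - 9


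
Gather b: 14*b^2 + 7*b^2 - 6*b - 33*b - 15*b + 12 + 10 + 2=21*b^2 - 54*b + 24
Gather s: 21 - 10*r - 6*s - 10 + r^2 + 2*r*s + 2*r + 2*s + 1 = r^2 - 8*r + s*(2*r - 4) + 12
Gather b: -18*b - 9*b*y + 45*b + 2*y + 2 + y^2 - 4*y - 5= b*(27 - 9*y) + y^2 - 2*y - 3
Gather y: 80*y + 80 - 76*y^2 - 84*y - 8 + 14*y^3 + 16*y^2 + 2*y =14*y^3 - 60*y^2 - 2*y + 72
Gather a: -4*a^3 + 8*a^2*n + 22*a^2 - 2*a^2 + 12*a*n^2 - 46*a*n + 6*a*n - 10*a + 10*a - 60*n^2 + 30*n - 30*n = -4*a^3 + a^2*(8*n + 20) + a*(12*n^2 - 40*n) - 60*n^2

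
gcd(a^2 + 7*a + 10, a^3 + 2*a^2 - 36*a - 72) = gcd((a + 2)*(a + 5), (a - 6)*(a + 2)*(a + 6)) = a + 2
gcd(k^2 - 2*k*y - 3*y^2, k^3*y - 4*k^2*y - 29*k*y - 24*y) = 1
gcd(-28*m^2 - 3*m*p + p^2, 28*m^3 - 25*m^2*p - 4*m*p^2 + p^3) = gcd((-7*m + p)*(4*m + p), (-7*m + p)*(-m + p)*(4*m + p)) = -28*m^2 - 3*m*p + p^2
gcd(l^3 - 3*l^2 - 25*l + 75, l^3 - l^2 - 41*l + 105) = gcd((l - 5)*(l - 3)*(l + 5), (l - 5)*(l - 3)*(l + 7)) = l^2 - 8*l + 15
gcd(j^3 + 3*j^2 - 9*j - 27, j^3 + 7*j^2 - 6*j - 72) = j - 3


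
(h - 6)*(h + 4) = h^2 - 2*h - 24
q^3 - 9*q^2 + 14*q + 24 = (q - 6)*(q - 4)*(q + 1)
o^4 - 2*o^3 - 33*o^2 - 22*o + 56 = (o - 7)*(o - 1)*(o + 2)*(o + 4)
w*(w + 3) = w^2 + 3*w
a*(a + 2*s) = a^2 + 2*a*s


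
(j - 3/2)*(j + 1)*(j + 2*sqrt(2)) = j^3 - j^2/2 + 2*sqrt(2)*j^2 - 3*j/2 - sqrt(2)*j - 3*sqrt(2)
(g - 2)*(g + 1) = g^2 - g - 2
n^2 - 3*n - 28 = (n - 7)*(n + 4)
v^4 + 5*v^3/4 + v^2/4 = v^2*(v + 1/4)*(v + 1)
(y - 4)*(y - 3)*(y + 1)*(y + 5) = y^4 - y^3 - 25*y^2 + 37*y + 60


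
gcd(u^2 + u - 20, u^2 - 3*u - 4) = u - 4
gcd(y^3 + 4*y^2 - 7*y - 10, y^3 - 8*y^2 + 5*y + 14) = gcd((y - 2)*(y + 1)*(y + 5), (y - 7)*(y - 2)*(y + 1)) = y^2 - y - 2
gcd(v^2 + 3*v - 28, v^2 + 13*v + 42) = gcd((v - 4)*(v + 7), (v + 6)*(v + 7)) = v + 7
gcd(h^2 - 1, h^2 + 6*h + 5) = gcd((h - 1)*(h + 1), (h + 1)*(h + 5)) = h + 1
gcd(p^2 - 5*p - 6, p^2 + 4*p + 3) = p + 1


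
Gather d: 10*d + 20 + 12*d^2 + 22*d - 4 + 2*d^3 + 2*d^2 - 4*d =2*d^3 + 14*d^2 + 28*d + 16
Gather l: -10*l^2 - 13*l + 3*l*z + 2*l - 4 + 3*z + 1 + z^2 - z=-10*l^2 + l*(3*z - 11) + z^2 + 2*z - 3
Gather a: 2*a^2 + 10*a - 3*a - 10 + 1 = 2*a^2 + 7*a - 9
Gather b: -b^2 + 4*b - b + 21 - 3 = -b^2 + 3*b + 18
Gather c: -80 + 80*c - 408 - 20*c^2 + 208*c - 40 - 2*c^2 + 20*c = -22*c^2 + 308*c - 528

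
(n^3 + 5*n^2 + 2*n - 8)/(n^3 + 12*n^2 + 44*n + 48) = (n - 1)/(n + 6)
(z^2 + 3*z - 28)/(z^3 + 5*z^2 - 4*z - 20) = (z^2 + 3*z - 28)/(z^3 + 5*z^2 - 4*z - 20)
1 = 1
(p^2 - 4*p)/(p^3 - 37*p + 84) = p/(p^2 + 4*p - 21)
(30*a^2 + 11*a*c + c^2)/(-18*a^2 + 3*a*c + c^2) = (-5*a - c)/(3*a - c)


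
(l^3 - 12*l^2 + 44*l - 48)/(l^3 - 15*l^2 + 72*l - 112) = (l^2 - 8*l + 12)/(l^2 - 11*l + 28)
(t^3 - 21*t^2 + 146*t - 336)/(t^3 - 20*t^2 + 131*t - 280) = (t - 6)/(t - 5)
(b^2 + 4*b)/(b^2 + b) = (b + 4)/(b + 1)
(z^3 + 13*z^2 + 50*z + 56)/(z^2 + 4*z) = z + 9 + 14/z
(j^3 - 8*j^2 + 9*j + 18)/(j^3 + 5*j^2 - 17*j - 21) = (j - 6)/(j + 7)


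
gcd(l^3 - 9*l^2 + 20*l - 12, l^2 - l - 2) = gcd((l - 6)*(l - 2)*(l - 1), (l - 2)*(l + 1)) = l - 2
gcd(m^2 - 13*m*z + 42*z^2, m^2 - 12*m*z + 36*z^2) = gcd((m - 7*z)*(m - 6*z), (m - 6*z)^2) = -m + 6*z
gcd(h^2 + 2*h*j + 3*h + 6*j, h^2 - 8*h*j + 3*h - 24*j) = h + 3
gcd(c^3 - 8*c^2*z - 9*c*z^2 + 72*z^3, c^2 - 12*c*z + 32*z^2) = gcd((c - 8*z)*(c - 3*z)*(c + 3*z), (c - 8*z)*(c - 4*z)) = -c + 8*z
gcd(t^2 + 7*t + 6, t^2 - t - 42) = t + 6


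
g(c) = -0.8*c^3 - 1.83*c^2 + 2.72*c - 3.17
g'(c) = -2.4*c^2 - 3.66*c + 2.72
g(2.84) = -28.53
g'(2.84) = -27.03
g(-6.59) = 128.38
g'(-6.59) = -77.39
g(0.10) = -2.92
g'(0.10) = 2.33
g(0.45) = -2.39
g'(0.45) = 0.59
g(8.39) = -581.64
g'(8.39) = -196.93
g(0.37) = -2.45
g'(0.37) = 1.04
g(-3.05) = -5.79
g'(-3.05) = -8.44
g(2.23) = -15.08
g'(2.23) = -17.38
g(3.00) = -33.08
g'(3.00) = -29.86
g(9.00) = -710.12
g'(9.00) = -224.62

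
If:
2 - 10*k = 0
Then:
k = 1/5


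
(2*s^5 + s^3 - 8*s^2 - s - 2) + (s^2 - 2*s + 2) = 2*s^5 + s^3 - 7*s^2 - 3*s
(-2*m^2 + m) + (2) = -2*m^2 + m + 2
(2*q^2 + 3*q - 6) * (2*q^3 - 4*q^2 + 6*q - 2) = 4*q^5 - 2*q^4 - 12*q^3 + 38*q^2 - 42*q + 12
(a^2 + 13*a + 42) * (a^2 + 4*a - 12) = a^4 + 17*a^3 + 82*a^2 + 12*a - 504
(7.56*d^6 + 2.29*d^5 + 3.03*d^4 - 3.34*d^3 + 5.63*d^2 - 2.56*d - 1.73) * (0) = 0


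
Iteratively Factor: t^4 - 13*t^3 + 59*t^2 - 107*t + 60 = (t - 1)*(t^3 - 12*t^2 + 47*t - 60) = (t - 3)*(t - 1)*(t^2 - 9*t + 20) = (t - 5)*(t - 3)*(t - 1)*(t - 4)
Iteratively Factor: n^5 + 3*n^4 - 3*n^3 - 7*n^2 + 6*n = (n)*(n^4 + 3*n^3 - 3*n^2 - 7*n + 6) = n*(n + 2)*(n^3 + n^2 - 5*n + 3) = n*(n + 2)*(n + 3)*(n^2 - 2*n + 1) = n*(n - 1)*(n + 2)*(n + 3)*(n - 1)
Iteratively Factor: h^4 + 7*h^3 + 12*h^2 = (h + 3)*(h^3 + 4*h^2) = h*(h + 3)*(h^2 + 4*h) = h^2*(h + 3)*(h + 4)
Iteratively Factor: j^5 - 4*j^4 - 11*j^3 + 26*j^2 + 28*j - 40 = (j - 1)*(j^4 - 3*j^3 - 14*j^2 + 12*j + 40) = (j - 1)*(j + 2)*(j^3 - 5*j^2 - 4*j + 20) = (j - 5)*(j - 1)*(j + 2)*(j^2 - 4) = (j - 5)*(j - 2)*(j - 1)*(j + 2)*(j + 2)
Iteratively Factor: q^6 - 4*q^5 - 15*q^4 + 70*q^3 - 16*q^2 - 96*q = (q - 2)*(q^5 - 2*q^4 - 19*q^3 + 32*q^2 + 48*q) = (q - 4)*(q - 2)*(q^4 + 2*q^3 - 11*q^2 - 12*q) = (q - 4)*(q - 2)*(q + 4)*(q^3 - 2*q^2 - 3*q) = (q - 4)*(q - 2)*(q + 1)*(q + 4)*(q^2 - 3*q) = q*(q - 4)*(q - 2)*(q + 1)*(q + 4)*(q - 3)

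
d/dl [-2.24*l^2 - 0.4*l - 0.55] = -4.48*l - 0.4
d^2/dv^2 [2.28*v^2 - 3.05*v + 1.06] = 4.56000000000000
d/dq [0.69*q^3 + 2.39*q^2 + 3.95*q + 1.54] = 2.07*q^2 + 4.78*q + 3.95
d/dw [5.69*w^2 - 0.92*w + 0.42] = 11.38*w - 0.92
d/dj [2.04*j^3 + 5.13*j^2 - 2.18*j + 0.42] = 6.12*j^2 + 10.26*j - 2.18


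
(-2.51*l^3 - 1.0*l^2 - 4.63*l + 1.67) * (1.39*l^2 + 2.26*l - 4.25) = -3.4889*l^5 - 7.0626*l^4 + 1.9718*l^3 - 3.8925*l^2 + 23.4517*l - 7.0975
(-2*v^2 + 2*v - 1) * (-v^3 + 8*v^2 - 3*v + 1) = 2*v^5 - 18*v^4 + 23*v^3 - 16*v^2 + 5*v - 1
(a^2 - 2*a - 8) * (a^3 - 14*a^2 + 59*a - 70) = a^5 - 16*a^4 + 79*a^3 - 76*a^2 - 332*a + 560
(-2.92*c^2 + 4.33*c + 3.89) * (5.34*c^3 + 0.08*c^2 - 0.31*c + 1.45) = -15.5928*c^5 + 22.8886*c^4 + 22.0242*c^3 - 5.2651*c^2 + 5.0726*c + 5.6405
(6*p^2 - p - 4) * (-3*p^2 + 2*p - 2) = -18*p^4 + 15*p^3 - 2*p^2 - 6*p + 8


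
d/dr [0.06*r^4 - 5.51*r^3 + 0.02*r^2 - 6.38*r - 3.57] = 0.24*r^3 - 16.53*r^2 + 0.04*r - 6.38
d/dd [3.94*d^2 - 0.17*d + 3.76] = 7.88*d - 0.17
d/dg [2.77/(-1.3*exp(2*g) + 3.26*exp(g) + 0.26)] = (7.202*exp(g) - 9.0302)*exp(g)/(-1.3*exp(2*g) + 3.26*exp(g) + 0.26)^2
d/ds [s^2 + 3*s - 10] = 2*s + 3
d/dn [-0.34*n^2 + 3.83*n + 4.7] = 3.83 - 0.68*n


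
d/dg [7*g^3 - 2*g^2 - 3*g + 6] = 21*g^2 - 4*g - 3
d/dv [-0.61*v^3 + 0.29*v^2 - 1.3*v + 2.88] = -1.83*v^2 + 0.58*v - 1.3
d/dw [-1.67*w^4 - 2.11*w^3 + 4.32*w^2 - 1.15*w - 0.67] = -6.68*w^3 - 6.33*w^2 + 8.64*w - 1.15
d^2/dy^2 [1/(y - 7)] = 2/(y - 7)^3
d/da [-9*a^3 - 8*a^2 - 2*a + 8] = -27*a^2 - 16*a - 2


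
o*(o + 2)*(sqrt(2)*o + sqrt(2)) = sqrt(2)*o^3 + 3*sqrt(2)*o^2 + 2*sqrt(2)*o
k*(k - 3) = k^2 - 3*k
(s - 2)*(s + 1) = s^2 - s - 2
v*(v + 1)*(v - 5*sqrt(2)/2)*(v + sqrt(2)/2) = v^4 - 2*sqrt(2)*v^3 + v^3 - 2*sqrt(2)*v^2 - 5*v^2/2 - 5*v/2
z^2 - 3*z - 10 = (z - 5)*(z + 2)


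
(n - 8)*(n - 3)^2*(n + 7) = n^4 - 7*n^3 - 41*n^2 + 327*n - 504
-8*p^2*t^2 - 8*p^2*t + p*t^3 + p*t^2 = t*(-8*p + t)*(p*t + p)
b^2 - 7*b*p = b*(b - 7*p)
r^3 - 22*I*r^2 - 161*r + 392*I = (r - 8*I)*(r - 7*I)^2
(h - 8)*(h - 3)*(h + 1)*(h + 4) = h^4 - 6*h^3 - 27*h^2 + 76*h + 96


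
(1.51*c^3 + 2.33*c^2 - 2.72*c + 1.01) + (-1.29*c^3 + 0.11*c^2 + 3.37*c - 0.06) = 0.22*c^3 + 2.44*c^2 + 0.65*c + 0.95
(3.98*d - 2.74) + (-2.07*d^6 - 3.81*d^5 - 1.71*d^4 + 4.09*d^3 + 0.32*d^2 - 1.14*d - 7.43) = -2.07*d^6 - 3.81*d^5 - 1.71*d^4 + 4.09*d^3 + 0.32*d^2 + 2.84*d - 10.17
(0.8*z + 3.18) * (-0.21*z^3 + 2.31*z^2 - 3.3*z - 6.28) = -0.168*z^4 + 1.1802*z^3 + 4.7058*z^2 - 15.518*z - 19.9704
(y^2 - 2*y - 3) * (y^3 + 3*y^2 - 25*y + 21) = y^5 + y^4 - 34*y^3 + 62*y^2 + 33*y - 63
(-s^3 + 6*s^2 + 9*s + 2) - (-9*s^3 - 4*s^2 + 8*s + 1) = 8*s^3 + 10*s^2 + s + 1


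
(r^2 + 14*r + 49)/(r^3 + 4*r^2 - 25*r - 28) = (r + 7)/(r^2 - 3*r - 4)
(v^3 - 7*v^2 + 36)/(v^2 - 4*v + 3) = (v^2 - 4*v - 12)/(v - 1)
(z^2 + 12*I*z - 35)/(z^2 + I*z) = (z^2 + 12*I*z - 35)/(z*(z + I))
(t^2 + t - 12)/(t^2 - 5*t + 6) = (t + 4)/(t - 2)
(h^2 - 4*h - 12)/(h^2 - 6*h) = (h + 2)/h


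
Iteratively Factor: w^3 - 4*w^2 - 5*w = (w + 1)*(w^2 - 5*w) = w*(w + 1)*(w - 5)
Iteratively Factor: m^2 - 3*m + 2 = (m - 1)*(m - 2)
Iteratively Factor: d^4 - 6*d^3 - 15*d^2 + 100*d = (d)*(d^3 - 6*d^2 - 15*d + 100) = d*(d - 5)*(d^2 - d - 20) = d*(d - 5)*(d + 4)*(d - 5)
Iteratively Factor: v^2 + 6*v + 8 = (v + 2)*(v + 4)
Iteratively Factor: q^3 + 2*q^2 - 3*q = (q)*(q^2 + 2*q - 3) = q*(q + 3)*(q - 1)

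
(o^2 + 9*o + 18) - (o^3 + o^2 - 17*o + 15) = -o^3 + 26*o + 3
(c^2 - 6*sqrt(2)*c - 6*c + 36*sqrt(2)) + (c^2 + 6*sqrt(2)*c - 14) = 2*c^2 - 6*c - 14 + 36*sqrt(2)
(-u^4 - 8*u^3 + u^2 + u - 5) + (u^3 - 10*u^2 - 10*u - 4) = -u^4 - 7*u^3 - 9*u^2 - 9*u - 9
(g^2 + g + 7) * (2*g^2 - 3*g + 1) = 2*g^4 - g^3 + 12*g^2 - 20*g + 7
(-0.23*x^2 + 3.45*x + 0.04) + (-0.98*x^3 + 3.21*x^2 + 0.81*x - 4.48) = -0.98*x^3 + 2.98*x^2 + 4.26*x - 4.44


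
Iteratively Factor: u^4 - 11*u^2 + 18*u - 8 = (u + 4)*(u^3 - 4*u^2 + 5*u - 2) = (u - 1)*(u + 4)*(u^2 - 3*u + 2) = (u - 1)^2*(u + 4)*(u - 2)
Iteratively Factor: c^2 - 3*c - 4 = (c - 4)*(c + 1)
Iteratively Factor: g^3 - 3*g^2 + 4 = (g - 2)*(g^2 - g - 2) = (g - 2)*(g + 1)*(g - 2)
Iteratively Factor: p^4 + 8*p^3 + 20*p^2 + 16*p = (p + 4)*(p^3 + 4*p^2 + 4*p) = (p + 2)*(p + 4)*(p^2 + 2*p) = (p + 2)^2*(p + 4)*(p)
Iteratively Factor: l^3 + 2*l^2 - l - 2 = (l - 1)*(l^2 + 3*l + 2) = (l - 1)*(l + 1)*(l + 2)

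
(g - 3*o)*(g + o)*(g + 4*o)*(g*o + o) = g^4*o + 2*g^3*o^2 + g^3*o - 11*g^2*o^3 + 2*g^2*o^2 - 12*g*o^4 - 11*g*o^3 - 12*o^4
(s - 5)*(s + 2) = s^2 - 3*s - 10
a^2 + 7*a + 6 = (a + 1)*(a + 6)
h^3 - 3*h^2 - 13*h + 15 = (h - 5)*(h - 1)*(h + 3)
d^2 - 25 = (d - 5)*(d + 5)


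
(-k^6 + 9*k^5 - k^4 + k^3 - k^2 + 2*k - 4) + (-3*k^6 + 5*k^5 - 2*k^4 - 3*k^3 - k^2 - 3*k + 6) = -4*k^6 + 14*k^5 - 3*k^4 - 2*k^3 - 2*k^2 - k + 2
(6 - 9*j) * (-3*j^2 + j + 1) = 27*j^3 - 27*j^2 - 3*j + 6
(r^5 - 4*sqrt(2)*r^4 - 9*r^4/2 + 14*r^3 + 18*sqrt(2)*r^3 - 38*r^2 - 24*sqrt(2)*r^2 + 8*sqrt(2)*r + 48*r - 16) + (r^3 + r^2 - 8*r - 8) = r^5 - 4*sqrt(2)*r^4 - 9*r^4/2 + 15*r^3 + 18*sqrt(2)*r^3 - 37*r^2 - 24*sqrt(2)*r^2 + 8*sqrt(2)*r + 40*r - 24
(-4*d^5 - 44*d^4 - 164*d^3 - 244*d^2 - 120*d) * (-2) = 8*d^5 + 88*d^4 + 328*d^3 + 488*d^2 + 240*d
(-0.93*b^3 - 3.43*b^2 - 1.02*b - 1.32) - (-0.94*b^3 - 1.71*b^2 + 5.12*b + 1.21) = 0.0099999999999999*b^3 - 1.72*b^2 - 6.14*b - 2.53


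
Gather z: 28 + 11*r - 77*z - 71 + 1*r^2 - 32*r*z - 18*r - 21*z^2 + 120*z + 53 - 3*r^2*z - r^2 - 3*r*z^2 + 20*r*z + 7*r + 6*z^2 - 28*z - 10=z^2*(-3*r - 15) + z*(-3*r^2 - 12*r + 15)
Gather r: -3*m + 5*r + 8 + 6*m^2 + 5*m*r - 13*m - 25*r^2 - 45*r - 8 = 6*m^2 - 16*m - 25*r^2 + r*(5*m - 40)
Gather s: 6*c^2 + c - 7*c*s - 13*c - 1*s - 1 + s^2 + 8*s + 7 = 6*c^2 - 12*c + s^2 + s*(7 - 7*c) + 6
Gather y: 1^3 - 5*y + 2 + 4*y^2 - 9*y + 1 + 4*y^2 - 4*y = 8*y^2 - 18*y + 4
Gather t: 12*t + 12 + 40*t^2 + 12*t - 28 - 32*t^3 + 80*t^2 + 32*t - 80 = -32*t^3 + 120*t^2 + 56*t - 96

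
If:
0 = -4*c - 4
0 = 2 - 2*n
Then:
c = -1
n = 1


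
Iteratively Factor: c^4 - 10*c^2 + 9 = (c - 3)*(c^3 + 3*c^2 - c - 3) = (c - 3)*(c - 1)*(c^2 + 4*c + 3) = (c - 3)*(c - 1)*(c + 1)*(c + 3)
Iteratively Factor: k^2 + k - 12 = (k + 4)*(k - 3)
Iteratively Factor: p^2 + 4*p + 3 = (p + 1)*(p + 3)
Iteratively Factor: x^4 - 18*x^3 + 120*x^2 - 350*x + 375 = (x - 5)*(x^3 - 13*x^2 + 55*x - 75) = (x - 5)^2*(x^2 - 8*x + 15) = (x - 5)^2*(x - 3)*(x - 5)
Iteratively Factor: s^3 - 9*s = (s)*(s^2 - 9) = s*(s + 3)*(s - 3)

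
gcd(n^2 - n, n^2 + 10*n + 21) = 1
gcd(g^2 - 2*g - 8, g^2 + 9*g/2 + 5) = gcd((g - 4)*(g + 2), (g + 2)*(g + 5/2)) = g + 2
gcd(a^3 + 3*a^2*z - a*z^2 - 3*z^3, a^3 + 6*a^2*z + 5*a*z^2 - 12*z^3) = -a^2 - 2*a*z + 3*z^2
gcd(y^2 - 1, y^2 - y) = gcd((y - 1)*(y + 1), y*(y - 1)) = y - 1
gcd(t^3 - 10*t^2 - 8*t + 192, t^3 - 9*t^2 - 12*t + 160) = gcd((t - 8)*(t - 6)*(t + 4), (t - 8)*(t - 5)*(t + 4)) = t^2 - 4*t - 32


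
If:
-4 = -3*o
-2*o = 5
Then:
No Solution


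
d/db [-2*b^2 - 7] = -4*b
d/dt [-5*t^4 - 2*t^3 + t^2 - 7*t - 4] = -20*t^3 - 6*t^2 + 2*t - 7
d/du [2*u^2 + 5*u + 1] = 4*u + 5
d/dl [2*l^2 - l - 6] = 4*l - 1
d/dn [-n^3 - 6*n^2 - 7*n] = -3*n^2 - 12*n - 7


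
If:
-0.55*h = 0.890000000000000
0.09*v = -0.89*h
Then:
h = -1.62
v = 16.00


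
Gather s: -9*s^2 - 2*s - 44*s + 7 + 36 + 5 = -9*s^2 - 46*s + 48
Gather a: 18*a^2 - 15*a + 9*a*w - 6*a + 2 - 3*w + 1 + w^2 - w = 18*a^2 + a*(9*w - 21) + w^2 - 4*w + 3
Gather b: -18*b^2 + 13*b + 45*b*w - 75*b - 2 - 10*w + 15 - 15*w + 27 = -18*b^2 + b*(45*w - 62) - 25*w + 40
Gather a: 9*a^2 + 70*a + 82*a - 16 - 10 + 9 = 9*a^2 + 152*a - 17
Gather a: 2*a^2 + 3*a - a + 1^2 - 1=2*a^2 + 2*a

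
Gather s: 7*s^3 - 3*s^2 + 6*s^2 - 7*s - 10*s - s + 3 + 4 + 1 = 7*s^3 + 3*s^2 - 18*s + 8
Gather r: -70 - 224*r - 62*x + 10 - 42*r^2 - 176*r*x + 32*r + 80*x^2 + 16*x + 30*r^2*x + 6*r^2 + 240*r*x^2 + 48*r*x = r^2*(30*x - 36) + r*(240*x^2 - 128*x - 192) + 80*x^2 - 46*x - 60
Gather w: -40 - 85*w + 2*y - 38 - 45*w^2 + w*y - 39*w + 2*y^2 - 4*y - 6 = -45*w^2 + w*(y - 124) + 2*y^2 - 2*y - 84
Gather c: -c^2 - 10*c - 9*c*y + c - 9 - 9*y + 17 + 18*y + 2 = -c^2 + c*(-9*y - 9) + 9*y + 10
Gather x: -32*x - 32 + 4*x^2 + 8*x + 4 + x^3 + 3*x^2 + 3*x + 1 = x^3 + 7*x^2 - 21*x - 27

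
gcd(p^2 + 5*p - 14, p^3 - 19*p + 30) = p - 2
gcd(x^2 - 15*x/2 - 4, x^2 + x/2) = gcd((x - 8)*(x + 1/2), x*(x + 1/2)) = x + 1/2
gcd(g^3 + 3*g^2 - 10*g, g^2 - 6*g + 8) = g - 2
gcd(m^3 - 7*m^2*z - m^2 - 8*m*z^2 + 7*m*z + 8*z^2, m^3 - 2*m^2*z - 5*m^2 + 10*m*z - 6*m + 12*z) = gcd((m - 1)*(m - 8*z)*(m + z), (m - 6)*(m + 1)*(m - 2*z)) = 1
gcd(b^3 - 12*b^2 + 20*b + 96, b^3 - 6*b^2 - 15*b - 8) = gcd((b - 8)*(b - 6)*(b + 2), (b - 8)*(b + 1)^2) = b - 8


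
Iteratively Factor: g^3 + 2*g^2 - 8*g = (g)*(g^2 + 2*g - 8) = g*(g + 4)*(g - 2)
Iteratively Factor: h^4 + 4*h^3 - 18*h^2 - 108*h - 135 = (h + 3)*(h^3 + h^2 - 21*h - 45) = (h - 5)*(h + 3)*(h^2 + 6*h + 9) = (h - 5)*(h + 3)^2*(h + 3)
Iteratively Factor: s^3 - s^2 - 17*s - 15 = (s - 5)*(s^2 + 4*s + 3) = (s - 5)*(s + 1)*(s + 3)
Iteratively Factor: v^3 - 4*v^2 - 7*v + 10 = (v - 5)*(v^2 + v - 2) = (v - 5)*(v - 1)*(v + 2)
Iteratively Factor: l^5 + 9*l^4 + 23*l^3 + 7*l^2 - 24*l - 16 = (l + 4)*(l^4 + 5*l^3 + 3*l^2 - 5*l - 4) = (l - 1)*(l + 4)*(l^3 + 6*l^2 + 9*l + 4) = (l - 1)*(l + 1)*(l + 4)*(l^2 + 5*l + 4) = (l - 1)*(l + 1)^2*(l + 4)*(l + 4)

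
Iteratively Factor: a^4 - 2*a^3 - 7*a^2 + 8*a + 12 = (a - 2)*(a^3 - 7*a - 6) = (a - 2)*(a + 2)*(a^2 - 2*a - 3) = (a - 2)*(a + 1)*(a + 2)*(a - 3)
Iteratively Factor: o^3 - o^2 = (o - 1)*(o^2) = o*(o - 1)*(o)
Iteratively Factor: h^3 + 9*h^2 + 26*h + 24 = (h + 3)*(h^2 + 6*h + 8) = (h + 2)*(h + 3)*(h + 4)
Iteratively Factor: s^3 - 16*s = (s)*(s^2 - 16) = s*(s - 4)*(s + 4)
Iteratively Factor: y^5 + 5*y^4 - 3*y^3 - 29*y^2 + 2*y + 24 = (y - 1)*(y^4 + 6*y^3 + 3*y^2 - 26*y - 24) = (y - 1)*(y + 3)*(y^3 + 3*y^2 - 6*y - 8) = (y - 1)*(y + 3)*(y + 4)*(y^2 - y - 2) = (y - 2)*(y - 1)*(y + 3)*(y + 4)*(y + 1)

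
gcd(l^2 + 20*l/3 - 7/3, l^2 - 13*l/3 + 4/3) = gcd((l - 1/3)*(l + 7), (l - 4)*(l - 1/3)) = l - 1/3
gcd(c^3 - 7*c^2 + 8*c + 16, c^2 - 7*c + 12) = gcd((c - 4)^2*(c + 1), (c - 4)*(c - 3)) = c - 4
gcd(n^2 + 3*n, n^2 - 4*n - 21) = n + 3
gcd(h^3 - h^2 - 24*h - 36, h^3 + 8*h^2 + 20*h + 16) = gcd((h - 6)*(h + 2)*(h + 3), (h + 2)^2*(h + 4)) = h + 2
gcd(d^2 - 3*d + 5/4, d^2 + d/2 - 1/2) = d - 1/2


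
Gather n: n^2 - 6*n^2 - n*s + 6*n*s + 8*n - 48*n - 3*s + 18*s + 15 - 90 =-5*n^2 + n*(5*s - 40) + 15*s - 75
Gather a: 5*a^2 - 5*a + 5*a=5*a^2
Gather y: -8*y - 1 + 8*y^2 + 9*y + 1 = 8*y^2 + y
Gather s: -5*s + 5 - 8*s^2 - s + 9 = -8*s^2 - 6*s + 14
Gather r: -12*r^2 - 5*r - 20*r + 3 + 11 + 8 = -12*r^2 - 25*r + 22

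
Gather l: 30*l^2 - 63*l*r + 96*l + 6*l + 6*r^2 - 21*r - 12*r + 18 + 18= 30*l^2 + l*(102 - 63*r) + 6*r^2 - 33*r + 36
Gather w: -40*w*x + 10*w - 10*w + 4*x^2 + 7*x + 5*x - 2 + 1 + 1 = -40*w*x + 4*x^2 + 12*x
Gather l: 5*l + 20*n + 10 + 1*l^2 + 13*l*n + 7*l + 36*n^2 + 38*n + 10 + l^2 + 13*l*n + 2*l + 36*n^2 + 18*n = 2*l^2 + l*(26*n + 14) + 72*n^2 + 76*n + 20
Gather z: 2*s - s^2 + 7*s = -s^2 + 9*s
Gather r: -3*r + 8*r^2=8*r^2 - 3*r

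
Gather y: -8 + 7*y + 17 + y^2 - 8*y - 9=y^2 - y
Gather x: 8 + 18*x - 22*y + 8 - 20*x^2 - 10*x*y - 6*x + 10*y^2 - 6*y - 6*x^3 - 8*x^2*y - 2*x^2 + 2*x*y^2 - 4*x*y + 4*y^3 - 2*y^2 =-6*x^3 + x^2*(-8*y - 22) + x*(2*y^2 - 14*y + 12) + 4*y^3 + 8*y^2 - 28*y + 16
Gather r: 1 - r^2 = 1 - r^2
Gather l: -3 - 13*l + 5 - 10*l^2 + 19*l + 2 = -10*l^2 + 6*l + 4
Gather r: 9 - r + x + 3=-r + x + 12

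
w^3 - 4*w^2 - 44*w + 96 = (w - 8)*(w - 2)*(w + 6)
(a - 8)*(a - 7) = a^2 - 15*a + 56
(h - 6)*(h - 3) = h^2 - 9*h + 18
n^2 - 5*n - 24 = (n - 8)*(n + 3)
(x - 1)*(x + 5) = x^2 + 4*x - 5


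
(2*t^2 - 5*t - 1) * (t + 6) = 2*t^3 + 7*t^2 - 31*t - 6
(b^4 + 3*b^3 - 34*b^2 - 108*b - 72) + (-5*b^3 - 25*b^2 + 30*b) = b^4 - 2*b^3 - 59*b^2 - 78*b - 72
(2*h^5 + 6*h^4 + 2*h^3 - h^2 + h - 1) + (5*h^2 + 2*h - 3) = 2*h^5 + 6*h^4 + 2*h^3 + 4*h^2 + 3*h - 4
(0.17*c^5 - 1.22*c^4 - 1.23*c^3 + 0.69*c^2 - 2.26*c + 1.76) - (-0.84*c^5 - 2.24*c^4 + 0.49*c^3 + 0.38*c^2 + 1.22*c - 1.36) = 1.01*c^5 + 1.02*c^4 - 1.72*c^3 + 0.31*c^2 - 3.48*c + 3.12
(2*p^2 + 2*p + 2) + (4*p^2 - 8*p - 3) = 6*p^2 - 6*p - 1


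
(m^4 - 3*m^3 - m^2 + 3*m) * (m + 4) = m^5 + m^4 - 13*m^3 - m^2 + 12*m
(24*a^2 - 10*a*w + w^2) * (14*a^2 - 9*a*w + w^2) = 336*a^4 - 356*a^3*w + 128*a^2*w^2 - 19*a*w^3 + w^4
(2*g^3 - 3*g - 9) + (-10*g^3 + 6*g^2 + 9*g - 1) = -8*g^3 + 6*g^2 + 6*g - 10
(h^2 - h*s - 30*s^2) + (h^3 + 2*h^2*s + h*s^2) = h^3 + 2*h^2*s + h^2 + h*s^2 - h*s - 30*s^2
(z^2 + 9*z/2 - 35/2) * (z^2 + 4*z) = z^4 + 17*z^3/2 + z^2/2 - 70*z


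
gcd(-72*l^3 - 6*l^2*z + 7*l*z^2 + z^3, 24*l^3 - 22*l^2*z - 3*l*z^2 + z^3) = 4*l + z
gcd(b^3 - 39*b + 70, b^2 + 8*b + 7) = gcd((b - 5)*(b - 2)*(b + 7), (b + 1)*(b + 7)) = b + 7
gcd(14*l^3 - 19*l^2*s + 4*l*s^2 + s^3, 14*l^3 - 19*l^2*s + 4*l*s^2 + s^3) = 14*l^3 - 19*l^2*s + 4*l*s^2 + s^3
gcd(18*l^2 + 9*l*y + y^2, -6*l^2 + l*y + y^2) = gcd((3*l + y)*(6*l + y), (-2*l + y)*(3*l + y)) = 3*l + y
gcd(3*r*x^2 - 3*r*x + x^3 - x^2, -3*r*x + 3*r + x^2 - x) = x - 1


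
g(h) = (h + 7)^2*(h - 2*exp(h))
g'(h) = (1 - 2*exp(h))*(h + 7)^2 + (h - 2*exp(h))*(2*h + 14)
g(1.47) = -518.58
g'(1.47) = -674.75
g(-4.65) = -25.79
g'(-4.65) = -16.53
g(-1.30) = -59.95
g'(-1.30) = -6.25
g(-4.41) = -29.75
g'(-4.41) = -16.42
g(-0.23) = -83.37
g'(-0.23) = -51.63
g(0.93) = -260.28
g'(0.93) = -321.52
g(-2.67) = -52.66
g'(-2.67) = -8.17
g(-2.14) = -56.10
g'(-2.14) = -5.03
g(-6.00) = -6.00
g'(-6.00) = -11.01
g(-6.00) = -6.00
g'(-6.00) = -11.01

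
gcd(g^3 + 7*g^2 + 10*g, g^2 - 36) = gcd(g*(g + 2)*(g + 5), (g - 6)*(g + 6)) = 1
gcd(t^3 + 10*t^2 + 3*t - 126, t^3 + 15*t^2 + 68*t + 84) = t^2 + 13*t + 42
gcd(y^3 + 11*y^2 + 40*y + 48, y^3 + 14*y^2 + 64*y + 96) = y^2 + 8*y + 16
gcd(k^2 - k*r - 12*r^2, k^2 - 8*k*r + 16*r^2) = -k + 4*r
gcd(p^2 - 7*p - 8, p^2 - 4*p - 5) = p + 1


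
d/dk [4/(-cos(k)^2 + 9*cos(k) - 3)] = 4*(9 - 2*cos(k))*sin(k)/(cos(k)^2 - 9*cos(k) + 3)^2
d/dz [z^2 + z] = 2*z + 1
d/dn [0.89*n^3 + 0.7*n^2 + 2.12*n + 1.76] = 2.67*n^2 + 1.4*n + 2.12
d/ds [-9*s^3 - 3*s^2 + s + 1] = -27*s^2 - 6*s + 1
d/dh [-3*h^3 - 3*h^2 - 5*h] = -9*h^2 - 6*h - 5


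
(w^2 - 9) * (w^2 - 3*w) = w^4 - 3*w^3 - 9*w^2 + 27*w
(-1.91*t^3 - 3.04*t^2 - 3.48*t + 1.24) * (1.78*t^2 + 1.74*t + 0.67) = -3.3998*t^5 - 8.7346*t^4 - 12.7637*t^3 - 5.8848*t^2 - 0.174*t + 0.8308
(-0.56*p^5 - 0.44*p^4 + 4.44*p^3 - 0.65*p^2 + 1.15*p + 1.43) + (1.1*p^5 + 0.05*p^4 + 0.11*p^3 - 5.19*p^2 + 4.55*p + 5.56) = 0.54*p^5 - 0.39*p^4 + 4.55*p^3 - 5.84*p^2 + 5.7*p + 6.99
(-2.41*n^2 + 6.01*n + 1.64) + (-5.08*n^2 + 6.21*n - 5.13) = -7.49*n^2 + 12.22*n - 3.49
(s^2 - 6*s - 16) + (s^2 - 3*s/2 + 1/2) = 2*s^2 - 15*s/2 - 31/2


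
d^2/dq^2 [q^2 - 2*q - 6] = 2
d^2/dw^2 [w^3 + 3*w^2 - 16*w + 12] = 6*w + 6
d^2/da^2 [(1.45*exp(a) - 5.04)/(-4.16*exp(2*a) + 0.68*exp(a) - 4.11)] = (-25.09312*exp(4*a) + 344.779136*exp(3*a) + 105.977664*exp(2*a) - 346.40958*exp(a) - 10.407753)*exp(a)/(71.991296*exp(6*a) - 35.303424*exp(5*a) + 219.1488*exp(4*a) - 70.07264*exp(3*a) + 216.5148*exp(2*a) - 34.459884*exp(a) + 69.426531)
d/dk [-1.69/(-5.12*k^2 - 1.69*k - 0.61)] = (-17.3056*k - 2.8561)/(5.12*k^2 + 1.69*k + 0.61)^2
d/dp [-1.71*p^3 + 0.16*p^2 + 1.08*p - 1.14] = -5.13*p^2 + 0.32*p + 1.08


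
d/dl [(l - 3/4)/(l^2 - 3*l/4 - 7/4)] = (-16*l^2 + 24*l - 37)/(16*l^4 - 24*l^3 - 47*l^2 + 42*l + 49)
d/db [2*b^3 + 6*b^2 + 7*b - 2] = 6*b^2 + 12*b + 7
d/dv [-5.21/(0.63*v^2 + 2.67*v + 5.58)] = (6.5646*v + 13.9107)/(0.63*v^2 + 2.67*v + 5.58)^2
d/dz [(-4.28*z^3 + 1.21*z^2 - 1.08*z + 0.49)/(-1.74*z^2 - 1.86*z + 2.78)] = (7.4472*z^4 + 15.9216*z^3 - 39.825*z^2 + 8.4328*z - 2.091)/(3.0276*z^4 + 6.4728*z^3 - 6.2148*z^2 - 10.3416*z + 7.7284)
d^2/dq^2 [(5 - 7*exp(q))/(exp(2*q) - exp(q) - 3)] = (-7*exp(4*q) + 13*exp(3*q) - 141*exp(2*q) + 86*exp(q) - 78)*exp(q)/(exp(6*q) - 3*exp(5*q) - 6*exp(4*q) + 17*exp(3*q) + 18*exp(2*q) - 27*exp(q) - 27)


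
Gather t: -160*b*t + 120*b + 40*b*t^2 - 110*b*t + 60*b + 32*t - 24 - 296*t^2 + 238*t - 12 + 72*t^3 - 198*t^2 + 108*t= 180*b + 72*t^3 + t^2*(40*b - 494) + t*(378 - 270*b) - 36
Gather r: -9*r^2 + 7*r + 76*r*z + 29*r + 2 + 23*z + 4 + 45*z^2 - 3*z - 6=-9*r^2 + r*(76*z + 36) + 45*z^2 + 20*z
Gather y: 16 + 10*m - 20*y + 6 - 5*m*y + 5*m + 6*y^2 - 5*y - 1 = 15*m + 6*y^2 + y*(-5*m - 25) + 21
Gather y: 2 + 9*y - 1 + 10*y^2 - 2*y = 10*y^2 + 7*y + 1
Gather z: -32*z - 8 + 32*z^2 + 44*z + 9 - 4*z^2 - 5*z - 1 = 28*z^2 + 7*z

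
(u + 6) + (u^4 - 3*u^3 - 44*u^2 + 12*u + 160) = u^4 - 3*u^3 - 44*u^2 + 13*u + 166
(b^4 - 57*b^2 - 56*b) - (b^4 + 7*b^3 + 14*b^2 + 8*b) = -7*b^3 - 71*b^2 - 64*b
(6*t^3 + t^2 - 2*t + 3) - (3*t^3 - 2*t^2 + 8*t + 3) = 3*t^3 + 3*t^2 - 10*t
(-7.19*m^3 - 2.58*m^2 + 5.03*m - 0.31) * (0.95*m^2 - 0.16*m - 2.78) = -6.8305*m^5 - 1.3006*m^4 + 25.1795*m^3 + 6.0731*m^2 - 13.9338*m + 0.8618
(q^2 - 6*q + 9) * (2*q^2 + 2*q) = 2*q^4 - 10*q^3 + 6*q^2 + 18*q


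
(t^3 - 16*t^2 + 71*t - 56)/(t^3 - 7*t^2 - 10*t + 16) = (t - 7)/(t + 2)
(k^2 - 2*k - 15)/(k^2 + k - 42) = (k^2 - 2*k - 15)/(k^2 + k - 42)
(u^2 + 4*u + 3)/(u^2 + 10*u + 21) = (u + 1)/(u + 7)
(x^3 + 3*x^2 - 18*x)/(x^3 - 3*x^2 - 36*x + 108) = x/(x - 6)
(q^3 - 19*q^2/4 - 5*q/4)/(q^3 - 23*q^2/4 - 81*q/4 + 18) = q*(4*q^2 - 19*q - 5)/(4*q^3 - 23*q^2 - 81*q + 72)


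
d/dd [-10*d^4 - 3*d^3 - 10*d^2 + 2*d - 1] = -40*d^3 - 9*d^2 - 20*d + 2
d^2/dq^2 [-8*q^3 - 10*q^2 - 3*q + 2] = -48*q - 20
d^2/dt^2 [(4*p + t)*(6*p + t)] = 2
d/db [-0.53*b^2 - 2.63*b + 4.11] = -1.06*b - 2.63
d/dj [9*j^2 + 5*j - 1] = 18*j + 5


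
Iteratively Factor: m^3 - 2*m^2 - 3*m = (m + 1)*(m^2 - 3*m) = m*(m + 1)*(m - 3)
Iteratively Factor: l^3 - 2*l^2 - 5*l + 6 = (l + 2)*(l^2 - 4*l + 3) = (l - 1)*(l + 2)*(l - 3)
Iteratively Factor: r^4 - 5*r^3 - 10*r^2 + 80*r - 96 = (r - 3)*(r^3 - 2*r^2 - 16*r + 32) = (r - 3)*(r - 2)*(r^2 - 16) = (r - 4)*(r - 3)*(r - 2)*(r + 4)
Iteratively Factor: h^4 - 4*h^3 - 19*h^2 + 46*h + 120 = (h - 5)*(h^3 + h^2 - 14*h - 24) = (h - 5)*(h + 3)*(h^2 - 2*h - 8) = (h - 5)*(h + 2)*(h + 3)*(h - 4)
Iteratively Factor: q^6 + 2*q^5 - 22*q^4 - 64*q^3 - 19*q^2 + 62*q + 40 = (q + 1)*(q^5 + q^4 - 23*q^3 - 41*q^2 + 22*q + 40) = (q + 1)*(q + 4)*(q^4 - 3*q^3 - 11*q^2 + 3*q + 10) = (q - 5)*(q + 1)*(q + 4)*(q^3 + 2*q^2 - q - 2) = (q - 5)*(q - 1)*(q + 1)*(q + 4)*(q^2 + 3*q + 2) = (q - 5)*(q - 1)*(q + 1)^2*(q + 4)*(q + 2)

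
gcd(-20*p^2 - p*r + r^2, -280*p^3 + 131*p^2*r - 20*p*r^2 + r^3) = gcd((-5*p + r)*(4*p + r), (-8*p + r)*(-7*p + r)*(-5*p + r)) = 5*p - r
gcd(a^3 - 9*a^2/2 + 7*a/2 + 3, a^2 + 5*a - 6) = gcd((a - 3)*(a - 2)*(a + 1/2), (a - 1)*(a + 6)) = 1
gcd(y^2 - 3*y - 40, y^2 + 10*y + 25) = y + 5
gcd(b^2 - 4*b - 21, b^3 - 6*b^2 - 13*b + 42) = b^2 - 4*b - 21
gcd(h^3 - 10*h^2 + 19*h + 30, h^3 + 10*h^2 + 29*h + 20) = h + 1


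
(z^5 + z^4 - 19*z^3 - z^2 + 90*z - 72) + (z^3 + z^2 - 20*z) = z^5 + z^4 - 18*z^3 + 70*z - 72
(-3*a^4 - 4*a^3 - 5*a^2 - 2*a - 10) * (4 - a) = 3*a^5 - 8*a^4 - 11*a^3 - 18*a^2 + 2*a - 40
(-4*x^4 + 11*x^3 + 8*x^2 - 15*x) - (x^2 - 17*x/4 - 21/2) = -4*x^4 + 11*x^3 + 7*x^2 - 43*x/4 + 21/2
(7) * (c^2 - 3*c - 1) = 7*c^2 - 21*c - 7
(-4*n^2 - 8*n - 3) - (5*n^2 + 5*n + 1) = -9*n^2 - 13*n - 4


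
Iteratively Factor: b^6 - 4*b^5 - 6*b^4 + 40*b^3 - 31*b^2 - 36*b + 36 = (b - 2)*(b^5 - 2*b^4 - 10*b^3 + 20*b^2 + 9*b - 18) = (b - 2)*(b + 1)*(b^4 - 3*b^3 - 7*b^2 + 27*b - 18) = (b - 3)*(b - 2)*(b + 1)*(b^3 - 7*b + 6) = (b - 3)*(b - 2)^2*(b + 1)*(b^2 + 2*b - 3) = (b - 3)*(b - 2)^2*(b + 1)*(b + 3)*(b - 1)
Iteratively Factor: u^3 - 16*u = (u + 4)*(u^2 - 4*u) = u*(u + 4)*(u - 4)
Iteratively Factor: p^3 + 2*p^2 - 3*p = (p - 1)*(p^2 + 3*p) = (p - 1)*(p + 3)*(p)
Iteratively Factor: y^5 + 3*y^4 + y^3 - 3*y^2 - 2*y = (y)*(y^4 + 3*y^3 + y^2 - 3*y - 2) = y*(y + 2)*(y^3 + y^2 - y - 1) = y*(y + 1)*(y + 2)*(y^2 - 1) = y*(y - 1)*(y + 1)*(y + 2)*(y + 1)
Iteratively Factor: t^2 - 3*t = (t)*(t - 3)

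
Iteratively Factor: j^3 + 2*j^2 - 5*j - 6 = (j + 1)*(j^2 + j - 6) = (j - 2)*(j + 1)*(j + 3)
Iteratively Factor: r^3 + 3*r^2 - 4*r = (r)*(r^2 + 3*r - 4) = r*(r - 1)*(r + 4)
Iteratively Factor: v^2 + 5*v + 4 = (v + 4)*(v + 1)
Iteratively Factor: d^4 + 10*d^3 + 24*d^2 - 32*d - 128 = (d + 4)*(d^3 + 6*d^2 - 32) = (d + 4)^2*(d^2 + 2*d - 8) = (d + 4)^3*(d - 2)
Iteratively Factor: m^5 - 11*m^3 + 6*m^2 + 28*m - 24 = (m - 2)*(m^4 + 2*m^3 - 7*m^2 - 8*m + 12) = (m - 2)*(m - 1)*(m^3 + 3*m^2 - 4*m - 12) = (m - 2)^2*(m - 1)*(m^2 + 5*m + 6) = (m - 2)^2*(m - 1)*(m + 2)*(m + 3)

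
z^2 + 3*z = z*(z + 3)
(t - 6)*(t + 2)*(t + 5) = t^3 + t^2 - 32*t - 60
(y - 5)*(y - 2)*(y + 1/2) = y^3 - 13*y^2/2 + 13*y/2 + 5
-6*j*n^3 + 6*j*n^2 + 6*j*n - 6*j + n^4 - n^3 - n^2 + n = (-6*j + n)*(n - 1)^2*(n + 1)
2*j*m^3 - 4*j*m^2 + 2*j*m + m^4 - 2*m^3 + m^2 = m*(2*j + m)*(m - 1)^2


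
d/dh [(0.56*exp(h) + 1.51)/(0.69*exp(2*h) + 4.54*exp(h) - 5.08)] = (-(0.56*exp(h) + 1.51)*(1.38*exp(h) + 4.54) + 0.3864*exp(2*h) + 2.5424*exp(h) - 2.8448)*exp(h)/(0.69*exp(2*h) + 4.54*exp(h) - 5.08)^2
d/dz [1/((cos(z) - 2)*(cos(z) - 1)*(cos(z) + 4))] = (-3*sin(z)^2 + 2*cos(z) - 7)*sin(z)/((cos(z) - 2)^2*(cos(z) - 1)^2*(cos(z) + 4)^2)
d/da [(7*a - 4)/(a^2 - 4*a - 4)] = (-7*a^2 + 8*a - 44)/(a^4 - 8*a^3 + 8*a^2 + 32*a + 16)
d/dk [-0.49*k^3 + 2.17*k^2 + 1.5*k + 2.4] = -1.47*k^2 + 4.34*k + 1.5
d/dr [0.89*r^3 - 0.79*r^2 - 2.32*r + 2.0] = 2.67*r^2 - 1.58*r - 2.32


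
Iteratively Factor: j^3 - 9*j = (j + 3)*(j^2 - 3*j) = j*(j + 3)*(j - 3)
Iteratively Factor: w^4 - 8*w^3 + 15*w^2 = (w - 3)*(w^3 - 5*w^2) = w*(w - 3)*(w^2 - 5*w) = w*(w - 5)*(w - 3)*(w)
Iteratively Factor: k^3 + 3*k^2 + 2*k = (k + 1)*(k^2 + 2*k) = (k + 1)*(k + 2)*(k)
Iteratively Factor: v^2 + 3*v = (v + 3)*(v)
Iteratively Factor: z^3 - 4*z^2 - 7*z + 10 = (z - 5)*(z^2 + z - 2) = (z - 5)*(z - 1)*(z + 2)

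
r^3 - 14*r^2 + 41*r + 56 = (r - 8)*(r - 7)*(r + 1)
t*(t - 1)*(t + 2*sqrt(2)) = t^3 - t^2 + 2*sqrt(2)*t^2 - 2*sqrt(2)*t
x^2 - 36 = (x - 6)*(x + 6)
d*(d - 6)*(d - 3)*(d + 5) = d^4 - 4*d^3 - 27*d^2 + 90*d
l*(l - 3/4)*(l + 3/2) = l^3 + 3*l^2/4 - 9*l/8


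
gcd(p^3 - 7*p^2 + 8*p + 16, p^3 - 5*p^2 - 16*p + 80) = p - 4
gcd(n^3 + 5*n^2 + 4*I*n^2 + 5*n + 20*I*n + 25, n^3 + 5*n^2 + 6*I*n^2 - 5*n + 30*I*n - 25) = n^2 + n*(5 + 5*I) + 25*I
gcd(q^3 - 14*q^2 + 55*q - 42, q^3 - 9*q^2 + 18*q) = q - 6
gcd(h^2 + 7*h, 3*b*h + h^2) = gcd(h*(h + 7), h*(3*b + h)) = h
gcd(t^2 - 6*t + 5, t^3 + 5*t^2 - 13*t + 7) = t - 1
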